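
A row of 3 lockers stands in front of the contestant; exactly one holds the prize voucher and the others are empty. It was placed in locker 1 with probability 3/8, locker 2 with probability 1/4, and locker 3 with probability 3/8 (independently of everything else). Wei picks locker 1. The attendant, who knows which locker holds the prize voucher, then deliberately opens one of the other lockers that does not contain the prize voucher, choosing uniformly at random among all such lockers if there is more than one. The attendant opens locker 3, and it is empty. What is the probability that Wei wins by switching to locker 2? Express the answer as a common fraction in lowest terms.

4/7

Condition on the true location of the prize voucher.
If it is in locker 1 (prior 3/8): the attendant has 2 equally likely choices, so probability 1/2; weight (3/8)·(1/2) = 3/16.
If it is in locker 2 (prior 1/4): the attendant has no choice, probability 1; weight (1/4)·1 = 1/4.
If it is in locker 3 (prior 3/8): the attendant opened locker 3, so this case is ruled out; weight (3/8)·0 = 0.
The weights sum to 7/16.
So P(the prize voucher in locker 2 | the attendant opened locker 3) = (1/4) / (7/16) = 4/7.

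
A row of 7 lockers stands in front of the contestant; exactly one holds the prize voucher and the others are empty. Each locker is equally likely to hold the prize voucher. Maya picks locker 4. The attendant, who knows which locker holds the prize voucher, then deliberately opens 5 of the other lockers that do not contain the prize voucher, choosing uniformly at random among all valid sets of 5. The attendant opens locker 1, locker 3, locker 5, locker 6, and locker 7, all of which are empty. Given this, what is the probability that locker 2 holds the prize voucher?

Apply Bayes' rule, conditioning on where the prize voucher actually is.
If it is in any of lockers 1, 3, 5, 6, and 7 (prior 1/7 each): that locker was opened and seen not to hold the prize — ruled out; weight (1/7)·0 = 0 each.
If it is in locker 2 (prior 1/7): the attendant has no choice, probability 1; weight (1/7)·1 = 1/7.
If it is in locker 4 (prior 1/7): the attendant has 6 equally likely choices, so probability 1/6; weight (1/7)·(1/6) = 1/42.
The weights sum to 1/6.
So P(the prize voucher in locker 2 | the attendant opened locker 1, locker 3, locker 5, locker 6, and locker 7) = (1/7) / (1/6) = 6/7.

6/7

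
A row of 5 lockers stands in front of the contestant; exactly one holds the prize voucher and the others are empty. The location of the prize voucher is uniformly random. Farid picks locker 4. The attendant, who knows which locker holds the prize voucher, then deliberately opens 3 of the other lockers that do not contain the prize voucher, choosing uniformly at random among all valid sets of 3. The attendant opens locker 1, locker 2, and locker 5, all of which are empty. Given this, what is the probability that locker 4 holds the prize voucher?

1/5

Consider each possible location of the prize voucher in turn.
If it is in any of lockers 1, 2, and 5 (prior 1/5 each): that locker was opened and seen not to hold the prize — ruled out; weight (1/5)·0 = 0 each.
If it is in locker 3 (prior 1/5): the attendant has no choice, probability 1; weight (1/5)·1 = 1/5.
If it is in locker 4 (prior 1/5): the attendant has 4 equally likely choices, so probability 1/4; weight (1/5)·(1/4) = 1/20.
The weights sum to 1/4.
So P(the prize voucher in locker 4 | the attendant opened locker 1, locker 2, and locker 5) = (1/20) / (1/4) = 1/5.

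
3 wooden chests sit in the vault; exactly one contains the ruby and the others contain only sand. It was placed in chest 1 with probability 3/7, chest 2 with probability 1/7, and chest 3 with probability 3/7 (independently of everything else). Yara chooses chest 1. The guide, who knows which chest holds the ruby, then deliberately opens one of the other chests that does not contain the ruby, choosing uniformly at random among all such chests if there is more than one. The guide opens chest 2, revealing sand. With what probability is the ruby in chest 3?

Consider each possible location of the ruby in turn.
If it is in chest 1 (prior 3/7): the guide has 2 equally likely choices, so probability 1/2; weight (3/7)·(1/2) = 3/14.
If it is in chest 2 (prior 1/7): the guide opened chest 2, so this case is ruled out; weight (1/7)·0 = 0.
If it is in chest 3 (prior 3/7): the guide has no choice, probability 1; weight (3/7)·1 = 3/7.
The weights sum to 9/14.
So P(the ruby in chest 3 | the guide opened chest 2) = (3/7) / (9/14) = 2/3.

2/3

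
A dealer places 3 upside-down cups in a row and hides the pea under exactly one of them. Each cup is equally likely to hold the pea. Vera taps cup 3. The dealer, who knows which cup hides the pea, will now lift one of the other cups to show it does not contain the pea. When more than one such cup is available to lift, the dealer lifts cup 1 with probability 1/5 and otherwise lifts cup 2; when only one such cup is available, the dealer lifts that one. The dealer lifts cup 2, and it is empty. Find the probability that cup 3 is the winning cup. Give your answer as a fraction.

Apply Bayes' rule, conditioning on where the pea actually is.
If it is under cup 1 (prior 1/3): only cup 2 is available, probability 1; weight (1/3)·1 = 1/3.
If it is under cup 2 (prior 1/3): the dealer opened cup 2, so this case is ruled out; weight (1/3)·0 = 0.
If it is under cup 3 (prior 1/3): cup 1 is available but not opened, probability 4/5; weight (1/3)·(4/5) = 4/15.
The weights sum to 3/5.
So P(the pea under cup 3 | the dealer opened cup 2) = (4/15) / (3/5) = 4/9.

4/9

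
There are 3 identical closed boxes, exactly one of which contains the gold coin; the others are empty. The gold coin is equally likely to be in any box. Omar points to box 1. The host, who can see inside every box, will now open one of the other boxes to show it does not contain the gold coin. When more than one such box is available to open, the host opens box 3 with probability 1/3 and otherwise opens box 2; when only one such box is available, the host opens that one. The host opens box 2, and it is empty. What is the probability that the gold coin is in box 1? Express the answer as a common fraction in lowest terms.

2/5

Consider each possible location of the gold coin in turn.
If it is in box 1 (prior 1/3): box 3 is available but not opened, probability 2/3; weight (1/3)·(2/3) = 2/9.
If it is in box 2 (prior 1/3): the host opened box 2, so this case is ruled out; weight (1/3)·0 = 0.
If it is in box 3 (prior 1/3): only box 2 is available, probability 1; weight (1/3)·1 = 1/3.
The weights sum to 5/9.
So P(the gold coin in box 1 | the host opened box 2) = (2/9) / (5/9) = 2/5.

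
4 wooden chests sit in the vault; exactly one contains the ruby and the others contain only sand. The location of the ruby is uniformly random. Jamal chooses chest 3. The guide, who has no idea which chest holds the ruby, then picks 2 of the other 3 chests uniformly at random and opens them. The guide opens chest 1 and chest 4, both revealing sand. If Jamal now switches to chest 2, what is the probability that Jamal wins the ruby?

1/2

Consider each possible location of the ruby in turn.
If it is in either of chests 1 and 4 (prior 1/4 each): that chest was opened and seen not to hold the prize — ruled out; weight (1/4)·0 = 0 each.
If it is in either of chests 2 and 3 (prior 1/4 each): the guide picks exactly this set with probability 1/3 regardless, and none is the prize; weight (1/4)·(1/3) = 1/12 each.
The weights sum to 1/6.
So P(the ruby in chest 2 | the guide opened chest 1 and chest 4) = (1/12) / (1/6) = 1/2.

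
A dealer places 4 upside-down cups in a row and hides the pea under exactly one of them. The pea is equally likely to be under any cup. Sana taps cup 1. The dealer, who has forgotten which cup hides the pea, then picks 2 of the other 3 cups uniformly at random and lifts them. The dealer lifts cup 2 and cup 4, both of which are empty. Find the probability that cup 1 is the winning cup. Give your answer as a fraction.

1/2

Because the dealer chose which cups to lift without knowing where the pea is, the choice is independent of the prize location. Learning that none of the 2 opened cups holds the pea simply rules out those 2 locations and leaves the remaining 2 cups still equally likely by symmetry.
So P(the pea under cup 1) = 1/2.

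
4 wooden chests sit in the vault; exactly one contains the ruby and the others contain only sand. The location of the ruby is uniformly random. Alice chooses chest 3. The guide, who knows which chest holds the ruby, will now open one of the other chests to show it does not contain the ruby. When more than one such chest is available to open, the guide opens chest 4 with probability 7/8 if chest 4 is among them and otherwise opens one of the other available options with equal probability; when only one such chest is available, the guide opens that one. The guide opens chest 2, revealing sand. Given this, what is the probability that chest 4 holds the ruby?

8/11

Apply Bayes' rule, conditioning on where the ruby actually is.
If it is in chest 1 (prior 1/4): chest 4 is available but not opened, probability 1/8; weight (1/4)·(1/8) = 1/32.
If it is in chest 2 (prior 1/4): the guide opened chest 2, so this case is ruled out; weight (1/4)·0 = 0.
If it is in chest 3 (prior 1/4): chest 4 is available but not opened; chest 2 gets probability (1 − 7/8)/2 = 1/16; weight (1/4)·(1/16) = 1/64.
If it is in chest 4 (prior 1/4): chest 4 holds the prize so is unavailable; the guide chooses uniformly among the 2 others, probability 1/2; weight (1/4)·(1/2) = 1/8.
The weights sum to 11/64.
So P(the ruby in chest 4 | the guide opened chest 2) = (1/8) / (11/64) = 8/11.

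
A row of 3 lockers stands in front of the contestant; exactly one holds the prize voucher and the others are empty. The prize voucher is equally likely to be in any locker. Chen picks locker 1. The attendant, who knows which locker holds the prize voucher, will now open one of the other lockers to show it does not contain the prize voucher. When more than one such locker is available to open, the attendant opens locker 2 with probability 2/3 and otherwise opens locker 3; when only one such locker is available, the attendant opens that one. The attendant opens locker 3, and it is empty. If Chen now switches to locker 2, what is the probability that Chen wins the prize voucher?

3/4

Condition on the true location of the prize voucher.
If it is in locker 1 (prior 1/3): locker 2 is available but not opened, probability 1/3; weight (1/3)·(1/3) = 1/9.
If it is in locker 2 (prior 1/3): only locker 3 is available, probability 1; weight (1/3)·1 = 1/3.
If it is in locker 3 (prior 1/3): the attendant opened locker 3, so this case is ruled out; weight (1/3)·0 = 0.
The weights sum to 4/9.
So P(the prize voucher in locker 2 | the attendant opened locker 3) = (1/3) / (4/9) = 3/4.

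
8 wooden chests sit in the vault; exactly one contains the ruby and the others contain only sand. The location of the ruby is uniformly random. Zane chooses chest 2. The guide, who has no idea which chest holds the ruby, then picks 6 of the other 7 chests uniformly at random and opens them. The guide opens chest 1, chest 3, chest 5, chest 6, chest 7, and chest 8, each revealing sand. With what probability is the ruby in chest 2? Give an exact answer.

1/2

Consider each possible location of the ruby in turn.
If it is in any of chests 1, 3, 5, 6, 7, and 8 (prior 1/8 each): that chest was opened and seen not to hold the prize — ruled out; weight (1/8)·0 = 0 each.
If it is in either of chests 2 and 4 (prior 1/8 each): the guide picks exactly this set with probability 1/7 regardless, and none is the prize; weight (1/8)·(1/7) = 1/56 each.
The weights sum to 1/28.
So P(the ruby in chest 2 | the guide opened chest 1, chest 3, chest 5, chest 6, chest 7, and chest 8) = (1/56) / (1/28) = 1/2.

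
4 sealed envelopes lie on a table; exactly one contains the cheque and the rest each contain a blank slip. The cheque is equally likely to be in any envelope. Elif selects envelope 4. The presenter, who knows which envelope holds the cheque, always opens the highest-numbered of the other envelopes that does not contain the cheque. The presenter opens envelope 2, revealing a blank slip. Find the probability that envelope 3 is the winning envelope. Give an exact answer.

1

Apply Bayes' rule, conditioning on where the cheque actually is.
If it is in either of envelopes 1 and 4 (prior 1/4 each): the presenter would have opened envelope 3 instead, probability 0; weight (1/4)·0 = 0 each.
If it is in envelope 2 (prior 1/4): the presenter opened envelope 2, so this case is ruled out; weight (1/4)·0 = 0.
If it is in envelope 3 (prior 1/4): envelope 2 is the highest-numbered option available, probability 1; weight (1/4)·1 = 1/4.
The weights sum to 1/4.
So P(the cheque in envelope 3 | the presenter opened envelope 2) = (1/4) / (1/4) = 1.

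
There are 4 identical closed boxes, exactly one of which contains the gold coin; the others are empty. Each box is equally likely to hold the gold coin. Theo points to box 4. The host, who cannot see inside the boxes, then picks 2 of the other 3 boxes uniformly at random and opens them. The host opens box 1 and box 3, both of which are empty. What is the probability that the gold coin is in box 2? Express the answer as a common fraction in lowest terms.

1/2

Because the host chose which boxes to open without knowing where the gold coin is, the choice is independent of the prize location. Learning that none of the 2 opened boxes holds the gold coin simply rules out those 2 locations and leaves the remaining 2 boxes still equally likely by symmetry.
So P(the gold coin in box 2) = 1/2.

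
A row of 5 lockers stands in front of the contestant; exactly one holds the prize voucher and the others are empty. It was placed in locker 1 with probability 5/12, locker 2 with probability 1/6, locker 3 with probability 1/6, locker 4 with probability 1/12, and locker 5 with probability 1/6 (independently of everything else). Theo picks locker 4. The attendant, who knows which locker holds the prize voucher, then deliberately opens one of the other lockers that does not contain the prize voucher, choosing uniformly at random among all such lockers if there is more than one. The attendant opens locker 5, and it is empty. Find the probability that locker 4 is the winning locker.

1/13

Apply Bayes' rule, conditioning on where the prize voucher actually is.
If it is in locker 1 (prior 5/12): the attendant has 3 equally likely choices, so probability 1/3; weight (5/12)·(1/3) = 5/36.
If it is in either of lockers 2 and 3 (prior 1/6 each): the attendant has 3 equally likely choices, so probability 1/3; weight (1/6)·(1/3) = 1/18 each.
If it is in locker 4 (prior 1/12): the attendant has 4 equally likely choices, so probability 1/4; weight (1/12)·(1/4) = 1/48.
If it is in locker 5 (prior 1/6): the attendant opened locker 5, so this case is ruled out; weight (1/6)·0 = 0.
The weights sum to 13/48.
So P(the prize voucher in locker 4 | the attendant opened locker 5) = (1/48) / (13/48) = 1/13.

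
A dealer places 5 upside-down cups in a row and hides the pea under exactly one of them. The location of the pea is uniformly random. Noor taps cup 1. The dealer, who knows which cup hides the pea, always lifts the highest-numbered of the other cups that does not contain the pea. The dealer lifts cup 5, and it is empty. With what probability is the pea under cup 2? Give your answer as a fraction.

Condition on the true location of the pea.
If it is under any of cups 1, 2, 3, and 4 (prior 1/5 each): cup 5 is the highest-numbered option available, probability 1; weight (1/5)·1 = 1/5 each.
If it is under cup 5 (prior 1/5): the dealer opened cup 5, so this case is ruled out; weight (1/5)·0 = 0.
The weights sum to 4/5.
So P(the pea under cup 2 | the dealer opened cup 5) = (1/5) / (4/5) = 1/4.

1/4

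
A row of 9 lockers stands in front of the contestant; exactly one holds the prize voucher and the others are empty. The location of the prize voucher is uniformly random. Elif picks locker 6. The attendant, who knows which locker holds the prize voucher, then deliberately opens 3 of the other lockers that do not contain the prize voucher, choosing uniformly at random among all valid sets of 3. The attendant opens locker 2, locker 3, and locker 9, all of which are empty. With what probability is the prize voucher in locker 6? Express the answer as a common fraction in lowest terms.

1/9

Consider each possible location of the prize voucher in turn.
If it is in any of lockers 1, 4, 5, 7, and 8 (prior 1/9 each): the attendant has 35 equally likely choices, so probability 1/35; weight (1/9)·(1/35) = 1/315 each.
If it is in any of lockers 2, 3, and 9 (prior 1/9 each): that locker was opened and seen not to hold the prize — ruled out; weight (1/9)·0 = 0 each.
If it is in locker 6 (prior 1/9): the attendant has 56 equally likely choices, so probability 1/56; weight (1/9)·(1/56) = 1/504.
The weights sum to 1/56.
So P(the prize voucher in locker 6 | the attendant opened locker 2, locker 3, and locker 9) = (1/504) / (1/56) = 1/9.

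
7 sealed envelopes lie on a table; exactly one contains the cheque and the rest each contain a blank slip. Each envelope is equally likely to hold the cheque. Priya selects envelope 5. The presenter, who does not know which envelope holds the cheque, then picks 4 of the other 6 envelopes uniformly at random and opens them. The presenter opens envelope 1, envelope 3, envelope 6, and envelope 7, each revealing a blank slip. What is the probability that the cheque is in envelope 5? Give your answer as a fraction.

1/3

Apply Bayes' rule, conditioning on where the cheque actually is.
If it is in any of envelopes 1, 3, 6, and 7 (prior 1/7 each): that envelope was opened and seen not to hold the prize — ruled out; weight (1/7)·0 = 0 each.
If it is in any of envelopes 2, 4, and 5 (prior 1/7 each): the presenter picks exactly this set with probability 1/15 regardless, and none is the prize; weight (1/7)·(1/15) = 1/105 each.
The weights sum to 1/35.
So P(the cheque in envelope 5 | the presenter opened envelope 1, envelope 3, envelope 6, and envelope 7) = (1/105) / (1/35) = 1/3.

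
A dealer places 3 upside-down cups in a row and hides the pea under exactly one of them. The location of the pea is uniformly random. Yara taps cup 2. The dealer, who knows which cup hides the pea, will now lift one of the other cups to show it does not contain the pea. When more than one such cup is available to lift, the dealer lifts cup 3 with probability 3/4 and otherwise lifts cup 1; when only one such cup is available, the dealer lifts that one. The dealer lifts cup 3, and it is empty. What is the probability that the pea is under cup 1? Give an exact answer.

4/7

Condition on the true location of the pea.
If it is under cup 1 (prior 1/3): only cup 3 is available, probability 1; weight (1/3)·1 = 1/3.
If it is under cup 2 (prior 1/3): cup 3 is available, opened with probability 3/4; weight (1/3)·(3/4) = 1/4.
If it is under cup 3 (prior 1/3): the dealer opened cup 3, so this case is ruled out; weight (1/3)·0 = 0.
The weights sum to 7/12.
So P(the pea under cup 1 | the dealer opened cup 3) = (1/3) / (7/12) = 4/7.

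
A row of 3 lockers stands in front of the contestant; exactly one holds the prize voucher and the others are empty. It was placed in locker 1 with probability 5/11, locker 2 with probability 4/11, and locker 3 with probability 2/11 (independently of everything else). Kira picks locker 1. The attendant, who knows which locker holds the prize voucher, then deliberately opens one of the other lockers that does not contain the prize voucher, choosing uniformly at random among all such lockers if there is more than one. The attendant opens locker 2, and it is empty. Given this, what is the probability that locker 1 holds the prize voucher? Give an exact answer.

Consider each possible location of the prize voucher in turn.
If it is in locker 1 (prior 5/11): the attendant has 2 equally likely choices, so probability 1/2; weight (5/11)·(1/2) = 5/22.
If it is in locker 2 (prior 4/11): the attendant opened locker 2, so this case is ruled out; weight (4/11)·0 = 0.
If it is in locker 3 (prior 2/11): the attendant has no choice, probability 1; weight (2/11)·1 = 2/11.
The weights sum to 9/22.
So P(the prize voucher in locker 1 | the attendant opened locker 2) = (5/22) / (9/22) = 5/9.

5/9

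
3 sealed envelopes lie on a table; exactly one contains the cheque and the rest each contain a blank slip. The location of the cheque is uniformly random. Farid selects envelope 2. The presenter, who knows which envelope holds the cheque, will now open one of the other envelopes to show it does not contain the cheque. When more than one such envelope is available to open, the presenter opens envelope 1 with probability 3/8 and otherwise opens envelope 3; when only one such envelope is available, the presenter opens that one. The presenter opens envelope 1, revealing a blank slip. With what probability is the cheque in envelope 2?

Consider each possible location of the cheque in turn.
If it is in envelope 1 (prior 1/3): the presenter opened envelope 1, so this case is ruled out; weight (1/3)·0 = 0.
If it is in envelope 2 (prior 1/3): envelope 1 is available, opened with probability 3/8; weight (1/3)·(3/8) = 1/8.
If it is in envelope 3 (prior 1/3): only envelope 1 is available, probability 1; weight (1/3)·1 = 1/3.
The weights sum to 11/24.
So P(the cheque in envelope 2 | the presenter opened envelope 1) = (1/8) / (11/24) = 3/11.

3/11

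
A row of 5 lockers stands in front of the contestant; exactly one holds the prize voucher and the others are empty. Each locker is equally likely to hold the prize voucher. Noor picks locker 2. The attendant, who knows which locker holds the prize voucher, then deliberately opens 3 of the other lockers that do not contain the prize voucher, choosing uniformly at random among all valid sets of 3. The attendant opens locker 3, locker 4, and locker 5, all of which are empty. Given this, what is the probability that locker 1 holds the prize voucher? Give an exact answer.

4/5

Condition on the true location of the prize voucher.
If it is in locker 1 (prior 1/5): the attendant has no choice, probability 1; weight (1/5)·1 = 1/5.
If it is in locker 2 (prior 1/5): the attendant has 4 equally likely choices, so probability 1/4; weight (1/5)·(1/4) = 1/20.
If it is in any of lockers 3, 4, and 5 (prior 1/5 each): that locker was opened and seen not to hold the prize — ruled out; weight (1/5)·0 = 0 each.
The weights sum to 1/4.
So P(the prize voucher in locker 1 | the attendant opened locker 3, locker 4, and locker 5) = (1/5) / (1/4) = 4/5.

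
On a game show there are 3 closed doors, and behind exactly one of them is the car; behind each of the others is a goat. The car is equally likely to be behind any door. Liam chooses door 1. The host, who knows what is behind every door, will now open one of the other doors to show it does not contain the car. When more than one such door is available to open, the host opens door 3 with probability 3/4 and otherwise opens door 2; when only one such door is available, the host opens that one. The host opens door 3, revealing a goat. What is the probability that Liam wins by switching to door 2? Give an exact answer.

Apply Bayes' rule, conditioning on where the car actually is.
If it is behind door 1 (prior 1/3): door 3 is available, opened with probability 3/4; weight (1/3)·(3/4) = 1/4.
If it is behind door 2 (prior 1/3): only door 3 is available, probability 1; weight (1/3)·1 = 1/3.
If it is behind door 3 (prior 1/3): the host opened door 3, so this case is ruled out; weight (1/3)·0 = 0.
The weights sum to 7/12.
So P(the car behind door 2 | the host opened door 3) = (1/3) / (7/12) = 4/7.

4/7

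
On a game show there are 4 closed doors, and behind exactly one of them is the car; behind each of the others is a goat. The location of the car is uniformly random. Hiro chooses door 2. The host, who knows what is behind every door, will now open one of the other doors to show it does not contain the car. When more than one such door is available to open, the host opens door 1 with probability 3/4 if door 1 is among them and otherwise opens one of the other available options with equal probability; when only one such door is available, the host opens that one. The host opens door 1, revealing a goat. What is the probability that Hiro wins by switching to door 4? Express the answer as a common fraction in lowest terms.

1/3

Consider each possible location of the car in turn.
If it is behind door 1 (prior 1/4): the host opened door 1, so this case is ruled out; weight (1/4)·0 = 0.
If it is behind any of doors 2, 3, and 4 (prior 1/4 each): door 1 is available, opened with probability 3/4; weight (1/4)·(3/4) = 3/16 each.
The weights sum to 9/16.
So P(the car behind door 4 | the host opened door 1) = (3/16) / (9/16) = 1/3.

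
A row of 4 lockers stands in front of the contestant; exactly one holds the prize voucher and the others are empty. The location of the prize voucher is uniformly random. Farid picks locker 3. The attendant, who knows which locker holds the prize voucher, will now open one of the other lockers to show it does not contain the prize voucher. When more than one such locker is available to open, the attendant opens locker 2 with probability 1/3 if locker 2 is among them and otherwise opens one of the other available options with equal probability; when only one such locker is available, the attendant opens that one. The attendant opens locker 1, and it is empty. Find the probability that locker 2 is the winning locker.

1/3

Apply Bayes' rule, conditioning on where the prize voucher actually is.
If it is in locker 1 (prior 1/4): the attendant opened locker 1, so this case is ruled out; weight (1/4)·0 = 0.
If it is in locker 2 (prior 1/4): locker 2 holds the prize so is unavailable; the attendant chooses uniformly among the 2 others, probability 1/2; weight (1/4)·(1/2) = 1/8.
If it is in locker 3 (prior 1/4): locker 2 is available but not opened; locker 1 gets probability (1 − 1/3)/2 = 1/3; weight (1/4)·(1/3) = 1/12.
If it is in locker 4 (prior 1/4): locker 2 is available but not opened, probability 2/3; weight (1/4)·(2/3) = 1/6.
The weights sum to 3/8.
So P(the prize voucher in locker 2 | the attendant opened locker 1) = (1/8) / (3/8) = 1/3.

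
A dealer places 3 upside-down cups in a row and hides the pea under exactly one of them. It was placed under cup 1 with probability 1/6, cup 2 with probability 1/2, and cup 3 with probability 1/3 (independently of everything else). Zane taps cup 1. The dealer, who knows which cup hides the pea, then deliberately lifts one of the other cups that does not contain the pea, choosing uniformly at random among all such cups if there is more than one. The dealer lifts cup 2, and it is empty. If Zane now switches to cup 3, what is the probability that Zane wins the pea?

4/5

Condition on the true location of the pea.
If it is under cup 1 (prior 1/6): the dealer has 2 equally likely choices, so probability 1/2; weight (1/6)·(1/2) = 1/12.
If it is under cup 2 (prior 1/2): the dealer opened cup 2, so this case is ruled out; weight (1/2)·0 = 0.
If it is under cup 3 (prior 1/3): the dealer has no choice, probability 1; weight (1/3)·1 = 1/3.
The weights sum to 5/12.
So P(the pea under cup 3 | the dealer opened cup 2) = (1/3) / (5/12) = 4/5.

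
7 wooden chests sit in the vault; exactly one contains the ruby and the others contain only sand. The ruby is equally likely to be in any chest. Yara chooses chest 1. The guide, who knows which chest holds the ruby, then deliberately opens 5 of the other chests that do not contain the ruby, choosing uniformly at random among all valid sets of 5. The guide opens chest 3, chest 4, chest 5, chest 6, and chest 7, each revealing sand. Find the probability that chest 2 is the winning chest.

6/7

Apply Bayes' rule, conditioning on where the ruby actually is.
If it is in chest 1 (prior 1/7): the guide has 6 equally likely choices, so probability 1/6; weight (1/7)·(1/6) = 1/42.
If it is in chest 2 (prior 1/7): the guide has no choice, probability 1; weight (1/7)·1 = 1/7.
If it is in any of chests 3, 4, 5, 6, and 7 (prior 1/7 each): that chest was opened and seen not to hold the prize — ruled out; weight (1/7)·0 = 0 each.
The weights sum to 1/6.
So P(the ruby in chest 2 | the guide opened chest 3, chest 4, chest 5, chest 6, and chest 7) = (1/7) / (1/6) = 6/7.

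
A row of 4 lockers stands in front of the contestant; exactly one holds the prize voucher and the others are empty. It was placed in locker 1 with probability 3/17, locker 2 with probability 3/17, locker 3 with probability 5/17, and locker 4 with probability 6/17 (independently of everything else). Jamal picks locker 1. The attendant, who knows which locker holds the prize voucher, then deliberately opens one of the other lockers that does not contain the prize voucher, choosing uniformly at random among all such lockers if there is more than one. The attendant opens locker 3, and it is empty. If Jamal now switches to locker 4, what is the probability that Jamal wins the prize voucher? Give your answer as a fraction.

Apply Bayes' rule, conditioning on where the prize voucher actually is.
If it is in locker 1 (prior 3/17): the attendant has 3 equally likely choices, so probability 1/3; weight (3/17)·(1/3) = 1/17.
If it is in locker 2 (prior 3/17): the attendant has 2 equally likely choices, so probability 1/2; weight (3/17)·(1/2) = 3/34.
If it is in locker 3 (prior 5/17): the attendant opened locker 3, so this case is ruled out; weight (5/17)·0 = 0.
If it is in locker 4 (prior 6/17): the attendant has 2 equally likely choices, so probability 1/2; weight (6/17)·(1/2) = 3/17.
The weights sum to 11/34.
So P(the prize voucher in locker 4 | the attendant opened locker 3) = (3/17) / (11/34) = 6/11.

6/11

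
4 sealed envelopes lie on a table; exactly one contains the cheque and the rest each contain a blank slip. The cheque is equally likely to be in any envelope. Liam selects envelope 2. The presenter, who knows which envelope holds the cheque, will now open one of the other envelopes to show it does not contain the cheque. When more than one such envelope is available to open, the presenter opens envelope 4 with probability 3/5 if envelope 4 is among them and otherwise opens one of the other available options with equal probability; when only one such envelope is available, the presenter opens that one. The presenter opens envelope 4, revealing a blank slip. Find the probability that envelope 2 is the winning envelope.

Apply Bayes' rule, conditioning on where the cheque actually is.
If it is in any of envelopes 1, 2, and 3 (prior 1/4 each): envelope 4 is available, opened with probability 3/5; weight (1/4)·(3/5) = 3/20 each.
If it is in envelope 4 (prior 1/4): the presenter opened envelope 4, so this case is ruled out; weight (1/4)·0 = 0.
The weights sum to 9/20.
So P(the cheque in envelope 2 | the presenter opened envelope 4) = (3/20) / (9/20) = 1/3.

1/3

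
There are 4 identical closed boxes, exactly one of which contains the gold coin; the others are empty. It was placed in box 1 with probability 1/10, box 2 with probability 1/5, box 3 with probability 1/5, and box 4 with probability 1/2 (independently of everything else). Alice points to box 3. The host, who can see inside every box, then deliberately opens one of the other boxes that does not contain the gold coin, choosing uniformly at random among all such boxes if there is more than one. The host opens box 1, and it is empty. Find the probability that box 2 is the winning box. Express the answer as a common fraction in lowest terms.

6/25

Condition on the true location of the gold coin.
If it is in box 1 (prior 1/10): the host opened box 1, so this case is ruled out; weight (1/10)·0 = 0.
If it is in box 2 (prior 1/5): the host has 2 equally likely choices, so probability 1/2; weight (1/5)·(1/2) = 1/10.
If it is in box 3 (prior 1/5): the host has 3 equally likely choices, so probability 1/3; weight (1/5)·(1/3) = 1/15.
If it is in box 4 (prior 1/2): the host has 2 equally likely choices, so probability 1/2; weight (1/2)·(1/2) = 1/4.
The weights sum to 5/12.
So P(the gold coin in box 2 | the host opened box 1) = (1/10) / (5/12) = 6/25.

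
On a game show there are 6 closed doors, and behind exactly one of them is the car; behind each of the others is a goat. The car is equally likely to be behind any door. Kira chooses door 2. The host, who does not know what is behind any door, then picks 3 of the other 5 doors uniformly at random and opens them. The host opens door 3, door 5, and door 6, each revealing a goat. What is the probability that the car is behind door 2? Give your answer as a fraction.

1/3

Because the host chose which doors to open without knowing where the car is, the choice is independent of the prize location. Learning that none of the 3 opened doors holds the car simply rules out those 3 locations and leaves the remaining 3 doors still equally likely by symmetry.
So P(the car behind door 2) = 1/3.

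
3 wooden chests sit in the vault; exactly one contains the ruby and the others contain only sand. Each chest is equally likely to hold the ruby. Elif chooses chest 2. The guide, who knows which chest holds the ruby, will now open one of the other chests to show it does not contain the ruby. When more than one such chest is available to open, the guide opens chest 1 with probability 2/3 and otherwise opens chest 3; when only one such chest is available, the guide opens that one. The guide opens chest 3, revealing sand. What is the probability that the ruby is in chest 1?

3/4

Apply Bayes' rule, conditioning on where the ruby actually is.
If it is in chest 1 (prior 1/3): only chest 3 is available, probability 1; weight (1/3)·1 = 1/3.
If it is in chest 2 (prior 1/3): chest 1 is available but not opened, probability 1/3; weight (1/3)·(1/3) = 1/9.
If it is in chest 3 (prior 1/3): the guide opened chest 3, so this case is ruled out; weight (1/3)·0 = 0.
The weights sum to 4/9.
So P(the ruby in chest 1 | the guide opened chest 3) = (1/3) / (4/9) = 3/4.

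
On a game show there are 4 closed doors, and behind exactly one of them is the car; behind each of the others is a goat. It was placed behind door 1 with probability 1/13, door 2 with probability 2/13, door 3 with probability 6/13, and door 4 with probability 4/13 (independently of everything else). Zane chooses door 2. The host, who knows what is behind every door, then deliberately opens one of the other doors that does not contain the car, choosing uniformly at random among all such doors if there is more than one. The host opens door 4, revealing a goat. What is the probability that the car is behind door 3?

18/25

Consider each possible location of the car in turn.
If it is behind door 1 (prior 1/13): the host has 2 equally likely choices, so probability 1/2; weight (1/13)·(1/2) = 1/26.
If it is behind door 2 (prior 2/13): the host has 3 equally likely choices, so probability 1/3; weight (2/13)·(1/3) = 2/39.
If it is behind door 3 (prior 6/13): the host has 2 equally likely choices, so probability 1/2; weight (6/13)·(1/2) = 3/13.
If it is behind door 4 (prior 4/13): the host opened door 4, so this case is ruled out; weight (4/13)·0 = 0.
The weights sum to 25/78.
So P(the car behind door 3 | the host opened door 4) = (3/13) / (25/78) = 18/25.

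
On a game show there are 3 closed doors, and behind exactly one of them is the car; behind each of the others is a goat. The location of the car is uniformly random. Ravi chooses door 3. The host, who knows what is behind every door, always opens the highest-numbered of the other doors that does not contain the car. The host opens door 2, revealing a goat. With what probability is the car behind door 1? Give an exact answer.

1/2

Consider each possible location of the car in turn.
If it is behind either of doors 1 and 3 (prior 1/3 each): door 2 is the highest-numbered option available, probability 1; weight (1/3)·1 = 1/3 each.
If it is behind door 2 (prior 1/3): the host opened door 2, so this case is ruled out; weight (1/3)·0 = 0.
The weights sum to 2/3.
So P(the car behind door 1 | the host opened door 2) = (1/3) / (2/3) = 1/2.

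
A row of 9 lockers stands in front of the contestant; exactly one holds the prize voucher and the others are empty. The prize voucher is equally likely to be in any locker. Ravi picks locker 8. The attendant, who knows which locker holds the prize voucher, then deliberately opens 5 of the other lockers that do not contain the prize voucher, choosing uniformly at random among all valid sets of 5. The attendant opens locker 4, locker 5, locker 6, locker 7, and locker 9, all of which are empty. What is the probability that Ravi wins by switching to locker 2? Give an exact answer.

Apply Bayes' rule, conditioning on where the prize voucher actually is.
If it is in any of lockers 1, 2, and 3 (prior 1/9 each): the attendant has 21 equally likely choices, so probability 1/21; weight (1/9)·(1/21) = 1/189 each.
If it is in any of lockers 4, 5, 6, 7, and 9 (prior 1/9 each): that locker was opened and seen not to hold the prize — ruled out; weight (1/9)·0 = 0 each.
If it is in locker 8 (prior 1/9): the attendant has 56 equally likely choices, so probability 1/56; weight (1/9)·(1/56) = 1/504.
The weights sum to 1/56.
So P(the prize voucher in locker 2 | the attendant opened locker 4, locker 5, locker 6, locker 7, and locker 9) = (1/189) / (1/56) = 8/27.

8/27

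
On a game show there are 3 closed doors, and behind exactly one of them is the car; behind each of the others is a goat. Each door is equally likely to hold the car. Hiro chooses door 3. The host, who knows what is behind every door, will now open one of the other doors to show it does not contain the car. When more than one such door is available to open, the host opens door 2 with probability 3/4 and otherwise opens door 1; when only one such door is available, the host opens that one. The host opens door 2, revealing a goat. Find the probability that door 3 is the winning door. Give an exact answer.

Condition on the true location of the car.
If it is behind door 1 (prior 1/3): only door 2 is available, probability 1; weight (1/3)·1 = 1/3.
If it is behind door 2 (prior 1/3): the host opened door 2, so this case is ruled out; weight (1/3)·0 = 0.
If it is behind door 3 (prior 1/3): door 2 is available, opened with probability 3/4; weight (1/3)·(3/4) = 1/4.
The weights sum to 7/12.
So P(the car behind door 3 | the host opened door 2) = (1/4) / (7/12) = 3/7.

3/7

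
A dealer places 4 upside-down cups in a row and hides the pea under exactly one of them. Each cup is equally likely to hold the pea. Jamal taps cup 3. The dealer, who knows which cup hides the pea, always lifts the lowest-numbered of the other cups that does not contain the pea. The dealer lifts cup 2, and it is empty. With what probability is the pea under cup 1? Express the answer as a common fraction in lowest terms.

1

Apply Bayes' rule, conditioning on where the pea actually is.
If it is under cup 1 (prior 1/4): cup 2 is the lowest-numbered option available, probability 1; weight (1/4)·1 = 1/4.
If it is under cup 2 (prior 1/4): the dealer opened cup 2, so this case is ruled out; weight (1/4)·0 = 0.
If it is under either of cups 3 and 4 (prior 1/4 each): the dealer would have opened cup 1 instead, probability 0; weight (1/4)·0 = 0 each.
The weights sum to 1/4.
So P(the pea under cup 1 | the dealer opened cup 2) = (1/4) / (1/4) = 1.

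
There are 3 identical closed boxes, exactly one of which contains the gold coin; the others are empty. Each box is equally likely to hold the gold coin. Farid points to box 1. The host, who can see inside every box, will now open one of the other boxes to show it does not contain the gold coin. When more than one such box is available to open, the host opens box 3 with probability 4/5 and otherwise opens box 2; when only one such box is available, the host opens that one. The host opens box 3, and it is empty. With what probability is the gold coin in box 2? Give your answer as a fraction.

5/9

Condition on the true location of the gold coin.
If it is in box 1 (prior 1/3): box 3 is available, opened with probability 4/5; weight (1/3)·(4/5) = 4/15.
If it is in box 2 (prior 1/3): only box 3 is available, probability 1; weight (1/3)·1 = 1/3.
If it is in box 3 (prior 1/3): the host opened box 3, so this case is ruled out; weight (1/3)·0 = 0.
The weights sum to 3/5.
So P(the gold coin in box 2 | the host opened box 3) = (1/3) / (3/5) = 5/9.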